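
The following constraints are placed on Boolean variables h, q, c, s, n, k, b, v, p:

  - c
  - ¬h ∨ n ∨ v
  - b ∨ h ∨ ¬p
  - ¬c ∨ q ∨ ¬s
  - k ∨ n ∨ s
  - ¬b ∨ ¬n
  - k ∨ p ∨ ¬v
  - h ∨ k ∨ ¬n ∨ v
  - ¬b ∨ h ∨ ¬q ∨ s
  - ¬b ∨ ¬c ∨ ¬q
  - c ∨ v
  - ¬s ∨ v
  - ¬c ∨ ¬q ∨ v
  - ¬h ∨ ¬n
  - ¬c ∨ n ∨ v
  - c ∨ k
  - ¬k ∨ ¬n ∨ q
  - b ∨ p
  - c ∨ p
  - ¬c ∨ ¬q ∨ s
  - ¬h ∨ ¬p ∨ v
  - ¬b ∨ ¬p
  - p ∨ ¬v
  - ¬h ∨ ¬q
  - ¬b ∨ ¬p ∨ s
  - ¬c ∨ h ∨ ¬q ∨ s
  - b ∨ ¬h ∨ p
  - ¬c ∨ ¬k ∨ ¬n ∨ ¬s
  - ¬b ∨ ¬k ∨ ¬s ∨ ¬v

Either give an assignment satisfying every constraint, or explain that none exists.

h=T, q=F, c=T, s=F, n=F, k=T, b=F, v=T, p=T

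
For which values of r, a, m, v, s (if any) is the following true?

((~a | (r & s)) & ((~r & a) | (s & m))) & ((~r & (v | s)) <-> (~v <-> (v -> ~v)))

r = False; a = False; m = True; v = True; s = True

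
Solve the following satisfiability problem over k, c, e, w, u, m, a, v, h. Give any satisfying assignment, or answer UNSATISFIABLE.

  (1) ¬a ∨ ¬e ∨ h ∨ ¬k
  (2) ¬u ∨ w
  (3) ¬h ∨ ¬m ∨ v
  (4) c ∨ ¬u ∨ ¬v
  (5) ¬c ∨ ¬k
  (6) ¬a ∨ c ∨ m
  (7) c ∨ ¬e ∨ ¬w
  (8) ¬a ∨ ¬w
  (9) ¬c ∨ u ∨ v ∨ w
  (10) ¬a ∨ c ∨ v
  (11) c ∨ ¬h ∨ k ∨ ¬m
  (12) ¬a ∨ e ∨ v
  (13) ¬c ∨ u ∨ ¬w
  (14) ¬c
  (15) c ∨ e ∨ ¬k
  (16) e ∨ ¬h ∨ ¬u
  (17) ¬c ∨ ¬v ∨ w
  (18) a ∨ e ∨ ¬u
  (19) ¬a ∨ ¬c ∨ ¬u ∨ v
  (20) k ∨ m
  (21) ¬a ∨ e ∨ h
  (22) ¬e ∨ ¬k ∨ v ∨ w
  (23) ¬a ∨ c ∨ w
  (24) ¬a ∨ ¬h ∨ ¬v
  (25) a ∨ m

k = False; c = False; e = True; w = False; u = False; m = True; a = False; v = False; h = False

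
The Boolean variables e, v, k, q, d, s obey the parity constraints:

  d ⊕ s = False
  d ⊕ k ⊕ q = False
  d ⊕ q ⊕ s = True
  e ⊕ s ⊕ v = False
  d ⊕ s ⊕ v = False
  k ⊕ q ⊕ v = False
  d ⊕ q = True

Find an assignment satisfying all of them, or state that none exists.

e=F, v=F, k=T, q=T, d=F, s=F

d ⊕ s = F ⊕ F = False ✓
d ⊕ k ⊕ q = F ⊕ T ⊕ T = False ✓
d ⊕ q ⊕ s = F ⊕ T ⊕ F = True ✓
e ⊕ s ⊕ v = F ⊕ F ⊕ F = False ✓
d ⊕ s ⊕ v = F ⊕ F ⊕ F = False ✓
k ⊕ q ⊕ v = T ⊕ T ⊕ F = False ✓
d ⊕ q = F ⊕ T = True ✓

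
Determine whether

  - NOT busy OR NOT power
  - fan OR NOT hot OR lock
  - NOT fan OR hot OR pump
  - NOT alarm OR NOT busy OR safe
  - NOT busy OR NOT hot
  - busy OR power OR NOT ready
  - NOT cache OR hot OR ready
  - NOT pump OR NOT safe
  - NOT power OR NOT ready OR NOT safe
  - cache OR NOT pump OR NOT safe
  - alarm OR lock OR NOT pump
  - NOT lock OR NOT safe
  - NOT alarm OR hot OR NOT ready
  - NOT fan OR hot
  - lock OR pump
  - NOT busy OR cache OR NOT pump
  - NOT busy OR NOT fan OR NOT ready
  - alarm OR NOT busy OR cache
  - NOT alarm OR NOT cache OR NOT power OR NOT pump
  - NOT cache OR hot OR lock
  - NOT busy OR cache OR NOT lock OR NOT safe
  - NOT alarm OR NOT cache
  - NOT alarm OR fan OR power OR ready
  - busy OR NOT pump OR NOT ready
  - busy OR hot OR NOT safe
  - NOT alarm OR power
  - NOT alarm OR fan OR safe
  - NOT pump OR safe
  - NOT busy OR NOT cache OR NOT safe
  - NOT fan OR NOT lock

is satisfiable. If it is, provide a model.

Try lock = False:
  (lock OR pump) forces pump = True.
  (NOT pump OR NOT safe) forces safe = False.
  clause (NOT pump OR safe) is falsified — backtrack.
So lock = True.
  then (NOT lock OR NOT safe) forces safe = False.
  then (NOT pump OR safe) forces pump = False.
  then (NOT fan OR NOT lock) forces fan = False.
  then (NOT alarm OR fan OR safe) forces alarm = False.
Set power = True.
  then (NOT busy OR NOT power) forces busy = False.
Set cache = False.
Set hot = False.
Set ready = True.
All clauses satisfied.

lock = True, alarm = False, power = True, pump = False, safe = False, cache = False, hot = False, busy = False, ready = True, fan = False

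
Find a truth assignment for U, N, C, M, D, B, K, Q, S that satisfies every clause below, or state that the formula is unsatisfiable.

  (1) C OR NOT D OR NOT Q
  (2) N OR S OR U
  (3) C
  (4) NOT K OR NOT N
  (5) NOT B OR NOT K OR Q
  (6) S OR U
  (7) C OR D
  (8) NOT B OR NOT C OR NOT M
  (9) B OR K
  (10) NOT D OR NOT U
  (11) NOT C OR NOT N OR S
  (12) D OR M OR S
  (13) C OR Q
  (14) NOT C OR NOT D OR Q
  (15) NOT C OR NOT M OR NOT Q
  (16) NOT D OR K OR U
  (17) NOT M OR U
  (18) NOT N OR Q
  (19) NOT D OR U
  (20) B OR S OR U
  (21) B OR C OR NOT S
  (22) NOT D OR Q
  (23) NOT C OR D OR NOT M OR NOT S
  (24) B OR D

U = True, N = False, C = True, M = False, D = False, B = True, K = False, Q = True, S = True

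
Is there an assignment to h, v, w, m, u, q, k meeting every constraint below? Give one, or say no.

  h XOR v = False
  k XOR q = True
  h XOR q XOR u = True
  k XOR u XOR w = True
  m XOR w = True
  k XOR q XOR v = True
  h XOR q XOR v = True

h: False, v: False, w: True, m: False, u: False, q: True, k: False

h XOR v = F XOR F = False ✓
k XOR q = F XOR T = True ✓
h XOR q XOR u = F XOR T XOR F = True ✓
k XOR u XOR w = F XOR F XOR T = True ✓
m XOR w = F XOR T = True ✓
k XOR q XOR v = F XOR T XOR F = True ✓
h XOR q XOR v = F XOR T XOR F = True ✓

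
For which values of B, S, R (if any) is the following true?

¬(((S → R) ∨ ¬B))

B = True, S = True, R = False

  ¬(((S → R) ∨ ¬B)) = True
    (S → R) ∨ ¬B = False
      S → R = False
      ¬B = False
The formula evaluates to True.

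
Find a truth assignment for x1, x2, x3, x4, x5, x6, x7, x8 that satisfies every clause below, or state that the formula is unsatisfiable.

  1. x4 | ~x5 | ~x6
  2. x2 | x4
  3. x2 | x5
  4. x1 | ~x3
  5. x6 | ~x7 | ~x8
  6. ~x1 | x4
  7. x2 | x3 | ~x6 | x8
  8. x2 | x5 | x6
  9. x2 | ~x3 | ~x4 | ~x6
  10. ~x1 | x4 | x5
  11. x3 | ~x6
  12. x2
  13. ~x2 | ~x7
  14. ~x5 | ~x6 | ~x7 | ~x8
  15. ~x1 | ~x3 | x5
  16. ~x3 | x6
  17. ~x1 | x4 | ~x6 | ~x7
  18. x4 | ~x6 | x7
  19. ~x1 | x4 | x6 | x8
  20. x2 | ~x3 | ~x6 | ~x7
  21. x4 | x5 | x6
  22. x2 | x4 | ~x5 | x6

Unit clause (x2) forces x2 = True.
In (~x2 | ~x7) only ~x7 is left, so x7 = False.
Set x1 = True.
  then (~x1 | x4) forces x4 = True.
Set x3 = False.
  then (x3 | ~x6) forces x6 = False.
Set x5 = False.
Set x8 = True.
All clauses satisfied.

x1: True, x2: True, x3: False, x4: True, x5: False, x6: False, x7: False, x8: True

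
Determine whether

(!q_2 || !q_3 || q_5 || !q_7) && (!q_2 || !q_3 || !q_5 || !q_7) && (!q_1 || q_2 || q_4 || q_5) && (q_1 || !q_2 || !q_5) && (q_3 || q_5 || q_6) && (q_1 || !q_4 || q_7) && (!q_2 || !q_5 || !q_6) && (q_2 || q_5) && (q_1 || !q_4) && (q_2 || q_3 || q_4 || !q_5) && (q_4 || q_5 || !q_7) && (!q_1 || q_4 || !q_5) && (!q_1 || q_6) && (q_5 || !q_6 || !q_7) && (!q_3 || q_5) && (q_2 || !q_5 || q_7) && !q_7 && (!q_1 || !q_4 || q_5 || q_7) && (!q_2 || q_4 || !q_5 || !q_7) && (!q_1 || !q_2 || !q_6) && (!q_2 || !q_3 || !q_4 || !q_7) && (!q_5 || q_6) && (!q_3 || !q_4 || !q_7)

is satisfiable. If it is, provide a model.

Unit clause (!q_7) forces q_7 = False.
Set q_1 = False.
  then (q_1 || !q_4 || q_7) forces q_4 = False.
Try q_2 = False:
  (q_2 || q_5) forces q_5 = True.
  clause (q_2 || !q_5 || q_7) is falsified — backtrack.
So q_2 = True.
  then (q_1 || !q_2 || !q_5) forces q_5 = False.
  then (!q_3 || q_5) forces q_3 = False.
  then (q_3 || q_5 || q_6) forces q_6 = True.
All clauses satisfied.

q_1: False, q_2: True, q_3: False, q_4: False, q_5: False, q_6: True, q_7: False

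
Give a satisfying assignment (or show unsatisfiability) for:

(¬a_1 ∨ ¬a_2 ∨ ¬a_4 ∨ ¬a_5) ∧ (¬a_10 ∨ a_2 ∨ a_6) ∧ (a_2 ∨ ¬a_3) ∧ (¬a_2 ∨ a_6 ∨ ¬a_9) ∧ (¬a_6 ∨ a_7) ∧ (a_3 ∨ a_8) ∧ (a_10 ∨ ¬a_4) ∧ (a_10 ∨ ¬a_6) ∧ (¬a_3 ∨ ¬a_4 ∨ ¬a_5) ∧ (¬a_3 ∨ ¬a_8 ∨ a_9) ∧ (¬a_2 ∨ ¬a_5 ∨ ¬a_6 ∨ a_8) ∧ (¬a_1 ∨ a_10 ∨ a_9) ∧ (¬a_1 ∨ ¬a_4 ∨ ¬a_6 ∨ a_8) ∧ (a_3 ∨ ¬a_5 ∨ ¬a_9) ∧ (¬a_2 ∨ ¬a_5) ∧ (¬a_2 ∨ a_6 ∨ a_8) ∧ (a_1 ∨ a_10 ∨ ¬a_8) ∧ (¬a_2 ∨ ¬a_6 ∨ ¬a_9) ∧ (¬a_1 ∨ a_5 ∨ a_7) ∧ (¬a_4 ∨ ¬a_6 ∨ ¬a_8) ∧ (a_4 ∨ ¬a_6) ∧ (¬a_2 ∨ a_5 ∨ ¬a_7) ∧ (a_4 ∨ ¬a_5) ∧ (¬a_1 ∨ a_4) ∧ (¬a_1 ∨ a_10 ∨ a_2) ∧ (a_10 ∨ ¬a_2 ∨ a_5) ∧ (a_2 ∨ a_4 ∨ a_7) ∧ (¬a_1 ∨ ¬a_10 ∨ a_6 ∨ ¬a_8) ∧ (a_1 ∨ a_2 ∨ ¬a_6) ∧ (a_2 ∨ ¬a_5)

a_1 = False, a_2 = True, a_3 = False, a_4 = True, a_5 = False, a_6 = False, a_7 = False, a_8 = True, a_9 = False, a_10 = True

Set a_1 = False.
Set a_2 = True.
  then (¬a_2 ∨ ¬a_5) forces a_5 = False.
  then (¬a_2 ∨ a_5 ∨ ¬a_7) forces a_7 = False.
  then (a_10 ∨ ¬a_2 ∨ a_5) forces a_10 = True.
  then (¬a_6 ∨ a_7) forces a_6 = False.
  then (¬a_2 ∨ a_6 ∨ a_8) forces a_8 = True.
  then (¬a_2 ∨ a_6 ∨ ¬a_9) forces a_9 = False.
  then (¬a_3 ∨ ¬a_8 ∨ a_9) forces a_3 = False.
Set a_4 = True.
All clauses satisfied.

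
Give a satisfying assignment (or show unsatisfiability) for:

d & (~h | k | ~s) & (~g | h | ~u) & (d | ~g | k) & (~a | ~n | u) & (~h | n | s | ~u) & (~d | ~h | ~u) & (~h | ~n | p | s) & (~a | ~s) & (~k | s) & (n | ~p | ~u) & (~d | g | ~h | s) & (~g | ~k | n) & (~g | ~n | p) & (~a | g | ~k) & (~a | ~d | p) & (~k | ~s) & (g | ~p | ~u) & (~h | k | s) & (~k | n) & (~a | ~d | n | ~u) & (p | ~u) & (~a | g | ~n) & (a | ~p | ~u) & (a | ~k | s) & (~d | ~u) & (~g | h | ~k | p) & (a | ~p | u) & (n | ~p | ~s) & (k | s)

Unit clause (d) forces d = True.
In (~d | ~u) only ~u is left, so u = False.
Try a = True:
  (~a | ~n | u) forces n = False.
  (~a | ~s) forces s = False.
  (~k | s) forces k = False.
  clause (k | s) is falsified — backtrack.
So a = False.
  then (a | ~p | u) forces p = False.
Set s = True.
  then (~k | ~s) forces k = False.
  then (~h | k | ~s) forces h = False.
Set g = False.
Set n = True.
All clauses satisfied.

a=F, d=T, s=T, g=F, h=F, p=F, u=F, n=T, k=F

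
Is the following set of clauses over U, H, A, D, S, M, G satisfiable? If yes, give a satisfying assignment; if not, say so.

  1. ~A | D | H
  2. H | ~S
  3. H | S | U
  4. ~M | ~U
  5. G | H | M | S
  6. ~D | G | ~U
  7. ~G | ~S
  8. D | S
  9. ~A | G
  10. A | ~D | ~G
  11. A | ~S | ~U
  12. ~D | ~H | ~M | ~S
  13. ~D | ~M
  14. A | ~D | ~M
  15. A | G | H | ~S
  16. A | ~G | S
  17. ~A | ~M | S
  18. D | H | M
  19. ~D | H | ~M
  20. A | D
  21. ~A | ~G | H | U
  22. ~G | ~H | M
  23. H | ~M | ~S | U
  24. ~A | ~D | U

U = False; H = True; A = False; D = True; S = False; M = False; G = False

Set U = False.
Try H = False:
  (H | ~S) forces S = False.
  clause (H | S | U) is falsified — backtrack.
So H = True.
Set A = False.
  then (A | D) forces D = True.
  then (A | ~D | ~G) forces G = False.
  then (~D | ~M) forces M = False.
Set S = False.
All clauses satisfied.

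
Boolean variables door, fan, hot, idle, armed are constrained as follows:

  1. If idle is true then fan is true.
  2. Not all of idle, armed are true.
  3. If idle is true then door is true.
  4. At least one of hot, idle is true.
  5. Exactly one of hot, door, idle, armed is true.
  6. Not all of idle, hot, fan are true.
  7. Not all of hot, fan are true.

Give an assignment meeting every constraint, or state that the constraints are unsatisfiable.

door=F, fan=F, hot=T, idle=F, armed=F

  (1) idle=F ⇒ fan: vacuous ✓
  (2) {idle, armed}: 0/2 true — not all ✓
  (3) idle=F ⇒ door: vacuous ✓
  (4) {hot, idle}: 1 true — at least one ✓
  (5) {hot, door, idle, armed}: 1 true — exactly one ✓
  (6) {idle, hot, fan}: 1/3 true — not all ✓
  (7) {hot, fan}: 1/2 true — not all ✓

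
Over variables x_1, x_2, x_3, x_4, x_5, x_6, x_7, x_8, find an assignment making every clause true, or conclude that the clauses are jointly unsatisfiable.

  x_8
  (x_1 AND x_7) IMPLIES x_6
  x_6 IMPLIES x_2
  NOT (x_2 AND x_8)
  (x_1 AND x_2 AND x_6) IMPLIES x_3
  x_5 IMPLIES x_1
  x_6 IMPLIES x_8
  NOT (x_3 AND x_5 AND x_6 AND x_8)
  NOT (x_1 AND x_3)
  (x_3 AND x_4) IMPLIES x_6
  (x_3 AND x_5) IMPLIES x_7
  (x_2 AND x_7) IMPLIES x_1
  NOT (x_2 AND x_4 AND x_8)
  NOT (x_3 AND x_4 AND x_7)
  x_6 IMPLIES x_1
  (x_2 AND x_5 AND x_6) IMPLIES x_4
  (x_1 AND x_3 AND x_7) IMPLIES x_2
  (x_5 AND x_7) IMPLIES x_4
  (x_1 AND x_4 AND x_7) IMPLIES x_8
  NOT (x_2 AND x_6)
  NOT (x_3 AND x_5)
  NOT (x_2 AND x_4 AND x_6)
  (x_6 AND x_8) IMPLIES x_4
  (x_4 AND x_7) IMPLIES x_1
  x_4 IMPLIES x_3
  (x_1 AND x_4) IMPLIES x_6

x_1=F; x_2=F; x_3=T; x_4=F; x_5=F; x_6=F; x_7=F; x_8=T

Unit clause (x_8) forces x_8 = True.
In (NOT x_2 OR NOT x_8) only NOT x_2 is left, so x_2 = False.
In (x_2 OR NOT x_6) only NOT x_6 is left, so x_6 = False.
Set x_1 = False.
  then (x_1 OR NOT x_5) forces x_5 = False.
Set x_3 = True.
  then (NOT x_3 OR NOT x_4 OR x_6) forces x_4 = False.
Set x_7 = False.
All clauses satisfied.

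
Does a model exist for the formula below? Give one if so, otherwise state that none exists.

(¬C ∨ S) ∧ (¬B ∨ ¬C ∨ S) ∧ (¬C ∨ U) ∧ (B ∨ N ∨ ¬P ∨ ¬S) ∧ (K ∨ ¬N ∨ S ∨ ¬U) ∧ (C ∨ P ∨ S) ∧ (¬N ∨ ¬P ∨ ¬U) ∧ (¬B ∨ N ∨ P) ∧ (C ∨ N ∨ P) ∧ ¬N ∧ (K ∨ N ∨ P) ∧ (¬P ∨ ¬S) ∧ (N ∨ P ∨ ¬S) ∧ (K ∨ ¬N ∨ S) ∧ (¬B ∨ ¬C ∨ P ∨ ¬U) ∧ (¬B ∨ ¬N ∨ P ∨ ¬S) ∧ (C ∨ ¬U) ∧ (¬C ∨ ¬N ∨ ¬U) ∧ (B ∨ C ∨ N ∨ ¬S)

B = True, C = False, S = False, P = True, N = False, U = False, K = False

Unit clause (¬N) forces N = False.
Set B = True.
  then (¬B ∨ N ∨ P) forces P = True.
  then (¬P ∨ ¬S) forces S = False.
  then (¬C ∨ S) forces C = False.
  then (C ∨ ¬U) forces U = False.
Set K = False.
All clauses satisfied.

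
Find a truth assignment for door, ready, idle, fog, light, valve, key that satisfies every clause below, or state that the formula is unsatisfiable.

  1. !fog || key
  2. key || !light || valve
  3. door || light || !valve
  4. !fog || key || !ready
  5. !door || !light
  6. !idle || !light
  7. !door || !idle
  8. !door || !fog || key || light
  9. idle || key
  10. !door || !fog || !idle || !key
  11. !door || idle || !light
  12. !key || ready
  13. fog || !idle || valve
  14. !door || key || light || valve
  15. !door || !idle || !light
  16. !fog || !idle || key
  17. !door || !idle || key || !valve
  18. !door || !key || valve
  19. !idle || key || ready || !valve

Set door = False.
Set ready = True.
Set idle = False.
  then (idle || key) forces key = True.
Set fog = False.
Set light = False.
  then (door || light || !valve) forces valve = False.
All clauses satisfied.

door=F, ready=T, idle=F, fog=F, light=F, valve=F, key=T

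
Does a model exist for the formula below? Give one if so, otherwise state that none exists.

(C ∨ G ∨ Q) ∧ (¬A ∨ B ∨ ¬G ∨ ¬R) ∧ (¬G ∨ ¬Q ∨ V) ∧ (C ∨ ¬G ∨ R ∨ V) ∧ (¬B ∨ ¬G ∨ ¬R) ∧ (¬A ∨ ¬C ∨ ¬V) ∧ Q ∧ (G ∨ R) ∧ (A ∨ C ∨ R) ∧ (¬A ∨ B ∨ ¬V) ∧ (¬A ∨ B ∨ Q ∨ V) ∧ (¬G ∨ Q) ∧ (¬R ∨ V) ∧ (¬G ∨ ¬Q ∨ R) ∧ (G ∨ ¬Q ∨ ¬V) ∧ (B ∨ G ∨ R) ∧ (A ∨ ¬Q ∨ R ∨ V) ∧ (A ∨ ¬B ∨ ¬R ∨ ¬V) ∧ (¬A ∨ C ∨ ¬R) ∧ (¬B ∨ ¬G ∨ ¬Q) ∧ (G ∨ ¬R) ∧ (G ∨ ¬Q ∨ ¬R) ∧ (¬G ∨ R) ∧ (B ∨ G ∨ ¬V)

Q = True, G = True, B = False, V = True, R = True, A = False, C = True

Unit clause (Q) forces Q = True.
Try G = False:
  (G ∨ R) forces R = True.
  clause (G ∨ ¬R) is falsified — backtrack.
So G = True.
  then (¬G ∨ ¬Q ∨ V) forces V = True.
  then (¬G ∨ ¬Q ∨ R) forces R = True.
  then (¬B ∨ ¬G ∨ ¬Q) forces B = False.
  then (¬A ∨ B ∨ ¬G ∨ ¬R) forces A = False.
Set C = True.
All clauses satisfied.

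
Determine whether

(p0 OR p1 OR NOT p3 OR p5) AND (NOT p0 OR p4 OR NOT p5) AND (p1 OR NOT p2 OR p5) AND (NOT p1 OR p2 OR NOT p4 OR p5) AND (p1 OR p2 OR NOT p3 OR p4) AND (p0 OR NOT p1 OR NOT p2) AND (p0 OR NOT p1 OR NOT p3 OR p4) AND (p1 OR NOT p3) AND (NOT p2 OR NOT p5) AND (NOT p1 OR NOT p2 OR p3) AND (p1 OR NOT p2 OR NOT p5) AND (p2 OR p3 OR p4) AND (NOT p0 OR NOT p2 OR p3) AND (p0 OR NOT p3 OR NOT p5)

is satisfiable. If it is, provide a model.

p0 = False; p1 = False; p2 = False; p3 = False; p4 = True; p5 = False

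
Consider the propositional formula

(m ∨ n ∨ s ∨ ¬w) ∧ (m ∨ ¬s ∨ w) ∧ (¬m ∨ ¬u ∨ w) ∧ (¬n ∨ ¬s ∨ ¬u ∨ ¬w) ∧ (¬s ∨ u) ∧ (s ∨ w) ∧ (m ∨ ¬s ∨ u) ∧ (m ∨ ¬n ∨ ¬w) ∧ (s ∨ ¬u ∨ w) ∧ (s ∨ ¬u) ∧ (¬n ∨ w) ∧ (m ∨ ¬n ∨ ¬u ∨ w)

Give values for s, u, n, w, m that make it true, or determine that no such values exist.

Set s = False.
  then (s ∨ w) forces w = True.
  then (s ∨ ¬u) forces u = False.
Set n = True.
  then (m ∨ ¬n ∨ ¬w) forces m = True.
All clauses satisfied.

s=F; u=F; n=T; w=T; m=T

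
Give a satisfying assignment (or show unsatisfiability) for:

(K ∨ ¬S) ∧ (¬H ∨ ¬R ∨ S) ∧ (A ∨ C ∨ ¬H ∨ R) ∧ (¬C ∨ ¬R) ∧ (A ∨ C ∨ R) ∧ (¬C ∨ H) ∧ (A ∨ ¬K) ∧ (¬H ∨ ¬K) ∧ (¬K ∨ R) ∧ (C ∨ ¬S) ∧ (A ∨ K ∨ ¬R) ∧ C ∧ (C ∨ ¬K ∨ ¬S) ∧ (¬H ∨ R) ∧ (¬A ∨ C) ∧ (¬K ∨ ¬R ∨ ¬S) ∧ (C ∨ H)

The formula is unsatisfiable.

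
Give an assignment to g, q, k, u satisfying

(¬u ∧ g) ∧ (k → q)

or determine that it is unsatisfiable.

g=T, q=T, k=T, u=F

  ¬u ∧ g = True
    ¬u = True
  k → q = True
Both conjuncts True, so the formula holds.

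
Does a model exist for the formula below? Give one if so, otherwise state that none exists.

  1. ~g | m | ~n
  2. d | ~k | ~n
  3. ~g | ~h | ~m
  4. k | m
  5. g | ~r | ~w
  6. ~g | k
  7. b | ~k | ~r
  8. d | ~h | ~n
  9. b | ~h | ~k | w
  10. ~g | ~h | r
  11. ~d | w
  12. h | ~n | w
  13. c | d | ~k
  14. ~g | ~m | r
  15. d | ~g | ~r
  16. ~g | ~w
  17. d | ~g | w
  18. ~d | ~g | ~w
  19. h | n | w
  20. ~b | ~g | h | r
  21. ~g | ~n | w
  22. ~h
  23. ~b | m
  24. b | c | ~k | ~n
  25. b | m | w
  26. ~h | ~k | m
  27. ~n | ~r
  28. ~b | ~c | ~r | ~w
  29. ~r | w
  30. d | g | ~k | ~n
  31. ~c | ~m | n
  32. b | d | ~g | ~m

Unit clause (~h) forces h = False.
Set c = True.
Set m = False.
  then (k | m) forces k = True.
  then (~b | m) forces b = False.
  then (b | m | w) forces w = True.
  then (b | ~k | ~r) forces r = False.
  then (~g | ~w) forces g = False.
Set d = False.
  then (d | ~k | ~n) forces n = False.
All clauses satisfied.

c=T, m=F, r=F, w=T, h=F, d=F, g=F, n=F, k=T, b=F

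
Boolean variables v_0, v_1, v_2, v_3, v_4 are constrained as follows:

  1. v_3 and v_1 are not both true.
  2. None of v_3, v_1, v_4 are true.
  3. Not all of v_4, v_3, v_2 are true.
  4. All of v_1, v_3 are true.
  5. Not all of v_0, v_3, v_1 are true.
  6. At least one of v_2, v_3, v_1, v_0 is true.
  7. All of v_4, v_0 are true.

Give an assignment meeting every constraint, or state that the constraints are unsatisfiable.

Case v_1 = True:
  Constraint (2) is violated (v_1=T) — contradiction.
Case v_1 = False:
  Constraint (4) is violated (v_1=F) — contradiction.
Both cases fail — unsatisfiable.

No satisfying assignment exists.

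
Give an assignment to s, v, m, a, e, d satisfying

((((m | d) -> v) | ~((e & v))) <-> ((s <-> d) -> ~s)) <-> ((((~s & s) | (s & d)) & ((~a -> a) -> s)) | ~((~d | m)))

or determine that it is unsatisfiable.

s=F, v=F, m=F, a=F, e=T, d=T

  ((((m | d) -> v) | ~((e & v))) <-> ((s <-> d) -> ~s)) <-> ((((~s & s) | (s & d)) & ((~a -> a) -> s)) | ~((~d | m))) = True
    (((m | d) -> v) | ~((e & v))) <-> ((s <-> d) -> ~s) = True
      ((m | d) -> v) | ~((e & v)) = True
        (m | d) -> v = False
          m | d = True
        ~((e & v)) = True
          e & v = False
      (s <-> d) -> ~s = True
        s <-> d = False
        ~s = True
    (((~s & s) | (s & d)) & ((~a -> a) -> s)) | ~((~d | m)) = True
      ((~s & s) | (s & d)) & ((~a -> a) -> s) = False
        (~s & s) | (s & d) = False
          ~s & s = False
            ~s = True
          s & d = False
        (~a -> a) -> s = True
          ~a -> a = False
            ~a = True
      ~((~d | m)) = True
        ~d | m = False
          ~d = False
The formula evaluates to True.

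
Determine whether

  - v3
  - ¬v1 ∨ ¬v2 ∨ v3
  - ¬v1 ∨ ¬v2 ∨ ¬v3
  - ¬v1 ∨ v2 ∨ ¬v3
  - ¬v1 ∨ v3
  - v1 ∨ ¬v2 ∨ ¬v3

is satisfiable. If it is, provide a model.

Unit clause (v3) forces v3 = True.
Try v1 = True:
  (¬v1 ∨ ¬v2 ∨ ¬v3) forces v2 = False.
  clause (¬v1 ∨ v2 ∨ ¬v3) is falsified — backtrack.
So v1 = False.
  then (v1 ∨ ¬v2 ∨ ¬v3) forces v2 = False.
All clauses satisfied.

v1: False; v2: False; v3: True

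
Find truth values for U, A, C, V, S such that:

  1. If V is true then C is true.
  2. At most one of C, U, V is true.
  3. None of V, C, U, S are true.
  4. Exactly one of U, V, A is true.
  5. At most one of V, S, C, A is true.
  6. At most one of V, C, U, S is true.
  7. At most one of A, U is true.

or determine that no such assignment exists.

U: False, A: True, C: False, V: False, S: False

  (1) V=F ⇒ C: vacuous ✓
  (2) {C, U, V}: 0 true — at most one ✓
  (3) {V, C, U, S}: 0 true — none ✓
  (4) {U, V, A}: 1 true — exactly one ✓
  (5) {V, S, C, A}: 1 true — at most one ✓
  (6) {V, C, U, S}: 0 true — at most one ✓
  (7) {A, U}: 1 true — at most one ✓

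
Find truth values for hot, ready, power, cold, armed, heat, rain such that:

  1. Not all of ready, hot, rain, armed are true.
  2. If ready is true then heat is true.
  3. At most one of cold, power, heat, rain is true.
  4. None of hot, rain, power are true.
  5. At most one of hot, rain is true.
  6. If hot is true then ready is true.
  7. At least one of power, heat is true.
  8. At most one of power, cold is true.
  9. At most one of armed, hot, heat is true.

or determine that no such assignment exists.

hot = False; ready = True; power = False; cold = False; armed = False; heat = True; rain = False

  (1) {ready, hot, rain, armed}: 1/4 true — not all ✓
  (2) ready=T ⇒ heat: T ✓
  (3) {cold, power, heat, rain}: 1 true — at most one ✓
  (4) {hot, rain, power}: 0 true — none ✓
  (5) {hot, rain}: 0 true — at most one ✓
  (6) hot=F ⇒ ready: vacuous ✓
  (7) {power, heat}: 1 true — at least one ✓
  (8) {power, cold}: 0 true — at most one ✓
  (9) {armed, hot, heat}: 1 true — at most one ✓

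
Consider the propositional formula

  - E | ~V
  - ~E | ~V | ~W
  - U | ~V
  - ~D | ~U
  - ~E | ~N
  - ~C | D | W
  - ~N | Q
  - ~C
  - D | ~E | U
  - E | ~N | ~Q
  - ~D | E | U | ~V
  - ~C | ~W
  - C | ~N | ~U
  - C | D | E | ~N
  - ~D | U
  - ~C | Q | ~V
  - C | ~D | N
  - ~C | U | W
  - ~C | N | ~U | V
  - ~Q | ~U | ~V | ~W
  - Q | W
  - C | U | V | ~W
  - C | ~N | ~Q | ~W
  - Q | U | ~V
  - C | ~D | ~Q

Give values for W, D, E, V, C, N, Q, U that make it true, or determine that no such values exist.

W = False, D = False, E = True, V = False, C = False, N = False, Q = True, U = True

Unit clause (~C) forces C = False.
Set W = False.
  then (Q | W) forces Q = True.
  then (C | ~D | ~Q) forces D = False.
Set E = True.
  then (~E | ~N) forces N = False.
  then (D | ~E | U) forces U = True.
Set V = False.
All clauses satisfied.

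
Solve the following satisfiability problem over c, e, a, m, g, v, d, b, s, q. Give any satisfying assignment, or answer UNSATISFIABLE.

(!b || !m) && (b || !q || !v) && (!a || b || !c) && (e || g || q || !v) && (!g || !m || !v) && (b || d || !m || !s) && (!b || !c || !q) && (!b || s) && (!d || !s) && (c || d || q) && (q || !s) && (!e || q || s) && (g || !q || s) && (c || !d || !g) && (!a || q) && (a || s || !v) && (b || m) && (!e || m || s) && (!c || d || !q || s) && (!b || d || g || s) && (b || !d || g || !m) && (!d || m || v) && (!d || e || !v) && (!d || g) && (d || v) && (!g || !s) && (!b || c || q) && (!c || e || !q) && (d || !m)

Set c = False.
Set e = True.
Set a = True.
  then (!a || q) forces q = True.
Set m = False.
  then (b || m) forces b = True.
  then (!e || m || s) forces s = True.
  then (!g || !s) forces g = False.
  then (!d || !s) forces d = False.
  then (d || v) forces v = True.
All clauses satisfied.

c = False, e = True, a = True, m = False, g = False, v = True, d = False, b = True, s = True, q = True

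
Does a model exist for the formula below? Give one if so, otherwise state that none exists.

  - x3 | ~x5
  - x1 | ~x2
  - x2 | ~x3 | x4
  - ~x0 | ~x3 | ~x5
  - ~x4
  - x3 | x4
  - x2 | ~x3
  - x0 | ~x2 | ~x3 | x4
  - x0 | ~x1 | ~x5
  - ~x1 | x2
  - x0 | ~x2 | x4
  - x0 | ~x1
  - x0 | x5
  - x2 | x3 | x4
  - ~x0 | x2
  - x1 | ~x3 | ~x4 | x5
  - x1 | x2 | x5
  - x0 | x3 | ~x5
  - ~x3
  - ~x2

Case x4 = True:
  Clause (~x4) is falsified — contradiction.
Case x4 = False:
  (x3 | x4) forces x3 = True.
  Clause (~x3) is falsified — contradiction.
Both cases fail, so the formula is unsatisfiable.

UNSATISFIABLE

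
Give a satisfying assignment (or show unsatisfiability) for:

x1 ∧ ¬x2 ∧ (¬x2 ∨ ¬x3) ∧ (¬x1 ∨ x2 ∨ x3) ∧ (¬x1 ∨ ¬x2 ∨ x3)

Unit clause (x1) forces x1 = True.
Unit clause (¬x2) forces x2 = False.
In (¬x1 ∨ x2 ∨ x3) only x3 is left, so x3 = True.
Check each clause:
  (x1): x1 holds.
  (¬x2): ¬x2 holds.
  (¬x2 ∨ ¬x3): ¬x2 holds.
  (¬x1 ∨ x2 ∨ x3): x3 holds.
  (¬x1 ∨ ¬x2 ∨ x3): ¬x2 holds.
All clauses satisfied.

x1 = True; x2 = False; x3 = True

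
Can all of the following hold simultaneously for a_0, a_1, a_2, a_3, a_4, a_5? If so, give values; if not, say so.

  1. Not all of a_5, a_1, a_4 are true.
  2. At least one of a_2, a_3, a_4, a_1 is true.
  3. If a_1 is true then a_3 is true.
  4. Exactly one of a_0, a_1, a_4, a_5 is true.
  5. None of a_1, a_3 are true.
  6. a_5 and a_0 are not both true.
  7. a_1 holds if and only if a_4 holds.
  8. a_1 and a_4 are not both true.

a_0=F; a_1=F; a_2=T; a_3=F; a_4=F; a_5=T

  (1) {a_5, a_1, a_4}: 1/3 true — not all ✓
  (2) {a_2, a_3, a_4, a_1}: 1 true — at least one ✓
  (3) a_1=F ⇒ a_3: vacuous ✓
  (4) {a_0, a_1, a_4, a_5}: 1 true — exactly one ✓
  (5) {a_1, a_3}: 0 true — none ✓
  (6) a_5=T, a_0=F — not both ✓
  (7) a_1=F, a_4=F — same ✓
  (8) a_1=F, a_4=F — not both ✓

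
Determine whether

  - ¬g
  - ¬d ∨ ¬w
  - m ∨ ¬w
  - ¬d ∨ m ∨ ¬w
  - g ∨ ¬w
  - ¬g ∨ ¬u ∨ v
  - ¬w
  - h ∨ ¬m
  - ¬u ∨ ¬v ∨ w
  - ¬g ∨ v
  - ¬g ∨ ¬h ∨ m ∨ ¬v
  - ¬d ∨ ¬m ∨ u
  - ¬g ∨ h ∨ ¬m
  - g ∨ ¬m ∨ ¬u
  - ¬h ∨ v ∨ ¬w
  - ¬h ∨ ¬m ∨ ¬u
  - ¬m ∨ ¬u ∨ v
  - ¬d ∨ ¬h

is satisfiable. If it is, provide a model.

d=T, m=F, w=F, h=F, v=F, u=F, g=F

Unit clause (¬g) forces g = False.
In (g ∨ ¬w) only ¬w is left, so w = False.
Set d = True.
  then (¬d ∨ ¬h) forces h = False.
  then (h ∨ ¬m) forces m = False.
Set v = False.
Set u = False.
All clauses satisfied.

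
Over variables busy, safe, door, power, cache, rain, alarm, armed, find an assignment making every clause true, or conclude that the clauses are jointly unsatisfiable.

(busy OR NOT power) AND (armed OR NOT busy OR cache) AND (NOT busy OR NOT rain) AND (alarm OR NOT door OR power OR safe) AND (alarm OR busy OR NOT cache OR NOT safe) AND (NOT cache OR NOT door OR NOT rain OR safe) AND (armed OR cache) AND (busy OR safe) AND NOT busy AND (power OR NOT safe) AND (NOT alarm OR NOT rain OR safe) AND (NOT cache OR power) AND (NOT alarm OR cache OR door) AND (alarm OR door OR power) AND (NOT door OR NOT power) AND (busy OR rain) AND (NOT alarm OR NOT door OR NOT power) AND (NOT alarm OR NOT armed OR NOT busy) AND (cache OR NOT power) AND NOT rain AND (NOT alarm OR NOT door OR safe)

Case rain = True:
  Clause (NOT rain) is falsified — contradiction.
Case rain = False:
  (NOT busy) forces busy = False.
  Clause (busy OR rain) is falsified — contradiction.
Both cases fail, so the formula is unsatisfiable.

The formula is unsatisfiable.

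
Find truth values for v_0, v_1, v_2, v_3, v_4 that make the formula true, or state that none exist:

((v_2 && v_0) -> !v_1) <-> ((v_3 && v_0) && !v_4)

v_0 = True, v_1 = True, v_2 = True, v_3 = False, v_4 = False

  ((v_2 && v_0) -> !v_1) <-> ((v_3 && v_0) && !v_4) = True
    (v_2 && v_0) -> !v_1 = False
      v_2 && v_0 = True
      !v_1 = False
    (v_3 && v_0) && !v_4 = False
      v_3 && v_0 = False
      !v_4 = True
The formula evaluates to True.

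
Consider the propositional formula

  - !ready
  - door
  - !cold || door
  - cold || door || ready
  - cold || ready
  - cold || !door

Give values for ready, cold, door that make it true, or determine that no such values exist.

Unit clause (!ready) forces ready = False.
Unit clause (door) forces door = True.
In (cold || ready) only cold is left, so cold = True.
Check each clause:
  (!ready): !ready holds.
  (door): door holds.
  (!cold || door): door holds.
  (cold || door || ready): cold holds.
  (cold || ready): cold holds.
  (cold || !door): cold holds.
All clauses satisfied.

ready = False, cold = True, door = True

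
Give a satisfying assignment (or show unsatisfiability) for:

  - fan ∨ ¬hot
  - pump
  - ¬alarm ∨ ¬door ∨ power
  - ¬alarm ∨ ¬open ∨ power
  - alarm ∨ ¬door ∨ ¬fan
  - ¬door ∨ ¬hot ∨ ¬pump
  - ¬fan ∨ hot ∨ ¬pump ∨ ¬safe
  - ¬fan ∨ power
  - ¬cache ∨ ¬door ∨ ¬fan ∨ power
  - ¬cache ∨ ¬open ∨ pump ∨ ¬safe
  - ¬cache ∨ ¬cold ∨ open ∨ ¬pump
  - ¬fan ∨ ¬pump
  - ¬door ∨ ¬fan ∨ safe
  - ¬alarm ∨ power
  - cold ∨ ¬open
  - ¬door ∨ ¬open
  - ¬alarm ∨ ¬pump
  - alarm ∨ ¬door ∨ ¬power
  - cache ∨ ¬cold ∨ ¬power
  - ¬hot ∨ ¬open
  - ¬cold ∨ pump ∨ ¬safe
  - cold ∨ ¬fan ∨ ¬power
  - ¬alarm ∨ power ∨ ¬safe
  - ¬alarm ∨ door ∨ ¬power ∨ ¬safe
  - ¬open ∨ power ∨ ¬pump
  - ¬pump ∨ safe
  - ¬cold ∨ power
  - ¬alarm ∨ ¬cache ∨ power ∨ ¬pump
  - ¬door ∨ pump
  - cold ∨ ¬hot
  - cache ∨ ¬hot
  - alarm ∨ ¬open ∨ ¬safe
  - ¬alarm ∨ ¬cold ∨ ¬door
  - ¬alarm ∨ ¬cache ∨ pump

cold=F, safe=T, alarm=F, open=F, cache=T, power=F, pump=T, hot=F, door=T, fan=F

Unit clause (pump) forces pump = True.
In (¬fan ∨ ¬pump) only ¬fan is left, so fan = False.
In (¬alarm ∨ ¬pump) only ¬alarm is left, so alarm = False.
In (¬pump ∨ safe) only safe is left, so safe = True.
In (alarm ∨ ¬open ∨ ¬safe) only ¬open is left, so open = False.
In (fan ∨ ¬hot) only ¬hot is left, so hot = False.
Set cold = False.
Set cache = True.
Set power = False.
Set door = True.
All clauses satisfied.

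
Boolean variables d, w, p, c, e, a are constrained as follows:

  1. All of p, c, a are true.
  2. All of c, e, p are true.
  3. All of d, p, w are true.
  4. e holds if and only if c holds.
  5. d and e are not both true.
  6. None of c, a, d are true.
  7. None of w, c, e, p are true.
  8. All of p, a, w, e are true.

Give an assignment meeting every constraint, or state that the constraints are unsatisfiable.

UNSATISFIABLE

Case d = True:
  Constraint (6) is violated (d=T) — contradiction.
Case d = False:
  Constraint (3) is violated (d=F) — contradiction.
Both cases fail — unsatisfiable.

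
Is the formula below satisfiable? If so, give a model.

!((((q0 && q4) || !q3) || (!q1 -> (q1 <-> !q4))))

q0 = True, q1 = False, q3 = True, q4 = False

  !((((q0 && q4) || !q3) || (!q1 -> (q1 <-> !q4)))) = True
    ((q0 && q4) || !q3) || (!q1 -> (q1 <-> !q4)) = False
      (q0 && q4) || !q3 = False
        q0 && q4 = False
        !q3 = False
      !q1 -> (q1 <-> !q4) = False
        !q1 = True
        q1 <-> !q4 = False
          !q4 = True
The formula evaluates to True.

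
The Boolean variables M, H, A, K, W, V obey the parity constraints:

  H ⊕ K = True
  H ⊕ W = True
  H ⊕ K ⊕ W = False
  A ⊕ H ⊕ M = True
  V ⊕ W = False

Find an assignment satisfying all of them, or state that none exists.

M = False; H = False; A = True; K = True; W = True; V = True

H ⊕ K = F ⊕ T = True ✓
H ⊕ W = F ⊕ T = True ✓
H ⊕ K ⊕ W = F ⊕ T ⊕ T = False ✓
A ⊕ H ⊕ M = T ⊕ F ⊕ F = True ✓
V ⊕ W = T ⊕ T = False ✓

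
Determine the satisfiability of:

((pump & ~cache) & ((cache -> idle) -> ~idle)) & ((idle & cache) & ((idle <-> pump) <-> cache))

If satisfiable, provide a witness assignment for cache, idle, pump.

UNSATISFIABLE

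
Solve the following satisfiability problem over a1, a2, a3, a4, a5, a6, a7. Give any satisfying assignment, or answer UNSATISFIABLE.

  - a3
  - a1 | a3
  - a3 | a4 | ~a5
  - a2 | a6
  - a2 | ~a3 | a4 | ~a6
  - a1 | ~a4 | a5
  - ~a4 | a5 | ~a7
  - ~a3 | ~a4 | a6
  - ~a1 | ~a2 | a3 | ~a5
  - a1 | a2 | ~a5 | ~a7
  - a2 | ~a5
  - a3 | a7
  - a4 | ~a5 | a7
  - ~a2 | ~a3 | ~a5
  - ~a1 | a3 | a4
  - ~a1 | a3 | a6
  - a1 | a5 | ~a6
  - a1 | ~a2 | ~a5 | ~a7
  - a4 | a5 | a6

Unit clause (a3) forces a3 = True.
Set a1 = True.
Set a2 = True.
  then (~a2 | ~a3 | ~a5) forces a5 = False.
Set a4 = False.
  then (a4 | a5 | a6) forces a6 = True.
Set a7 = True.
All clauses satisfied.

a1=T, a2=T, a3=T, a4=F, a5=F, a6=T, a7=T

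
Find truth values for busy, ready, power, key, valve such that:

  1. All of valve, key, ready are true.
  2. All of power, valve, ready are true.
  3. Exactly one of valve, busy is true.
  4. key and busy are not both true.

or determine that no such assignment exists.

busy: False; ready: True; power: True; key: True; valve: True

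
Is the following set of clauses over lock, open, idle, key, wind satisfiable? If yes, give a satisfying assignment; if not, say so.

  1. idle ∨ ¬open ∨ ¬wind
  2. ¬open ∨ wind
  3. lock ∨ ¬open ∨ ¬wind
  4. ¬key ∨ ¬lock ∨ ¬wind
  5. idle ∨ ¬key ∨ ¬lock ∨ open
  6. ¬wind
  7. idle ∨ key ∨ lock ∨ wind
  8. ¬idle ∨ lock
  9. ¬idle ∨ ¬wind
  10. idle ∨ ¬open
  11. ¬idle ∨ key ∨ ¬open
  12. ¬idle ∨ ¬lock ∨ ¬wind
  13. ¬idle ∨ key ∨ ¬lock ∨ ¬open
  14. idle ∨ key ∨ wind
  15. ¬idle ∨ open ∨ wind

lock = False, open = False, idle = False, key = True, wind = False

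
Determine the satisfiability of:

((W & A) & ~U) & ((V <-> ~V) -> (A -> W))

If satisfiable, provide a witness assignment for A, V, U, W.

A = True, V = False, U = False, W = True

  (W & A) & ~U = True
    W & A = True
    ~U = True
  (V <-> ~V) -> (A -> W) = True
    V <-> ~V = False
      ~V = True
    A -> W = True
Both conjuncts True, so the formula holds.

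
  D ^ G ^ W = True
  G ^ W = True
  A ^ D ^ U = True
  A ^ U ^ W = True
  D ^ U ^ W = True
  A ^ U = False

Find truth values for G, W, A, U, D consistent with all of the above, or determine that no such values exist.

The formula is unsatisfiable.

Adding constraints 1, 2, 3, 6 mod 2: every variable appears an even number of times on the left, so the left side is 0.
But the right sides sum to 1 (mod 2). 0 ≠ 1 — the system is inconsistent.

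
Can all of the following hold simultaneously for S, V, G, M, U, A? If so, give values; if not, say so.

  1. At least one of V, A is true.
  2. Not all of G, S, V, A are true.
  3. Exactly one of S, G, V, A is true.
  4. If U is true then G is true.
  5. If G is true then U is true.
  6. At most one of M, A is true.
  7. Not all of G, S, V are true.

S: False, V: False, G: False, M: False, U: False, A: True

  (1) {V, A}: 1 true — at least one ✓
  (2) {G, S, V, A}: 1/4 true — not all ✓
  (3) {S, G, V, A}: 1 true — exactly one ✓
  (4) U=F ⇒ G: vacuous ✓
  (5) G=F ⇒ U: vacuous ✓
  (6) {M, A}: 1 true — at most one ✓
  (7) {G, S, V}: 0/3 true — not all ✓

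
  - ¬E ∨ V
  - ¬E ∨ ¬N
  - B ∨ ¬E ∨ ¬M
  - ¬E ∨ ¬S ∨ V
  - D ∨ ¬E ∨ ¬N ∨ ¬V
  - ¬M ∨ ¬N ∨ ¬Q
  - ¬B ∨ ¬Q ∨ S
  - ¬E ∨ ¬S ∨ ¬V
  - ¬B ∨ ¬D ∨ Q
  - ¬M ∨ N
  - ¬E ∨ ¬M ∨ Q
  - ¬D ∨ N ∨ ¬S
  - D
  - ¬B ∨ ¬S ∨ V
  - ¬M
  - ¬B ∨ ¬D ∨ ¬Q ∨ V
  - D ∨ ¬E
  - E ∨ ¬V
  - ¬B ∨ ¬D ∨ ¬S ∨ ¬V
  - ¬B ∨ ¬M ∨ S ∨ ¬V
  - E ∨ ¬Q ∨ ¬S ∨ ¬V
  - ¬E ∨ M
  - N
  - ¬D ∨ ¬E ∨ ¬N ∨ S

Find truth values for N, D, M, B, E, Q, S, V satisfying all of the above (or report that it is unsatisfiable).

N: True, D: True, M: False, B: False, E: False, Q: False, S: True, V: False

Unit clause (D) forces D = True.
Unit clause (¬M) forces M = False.
In (¬E ∨ M) only ¬E is left, so E = False.
Unit clause (N) forces N = True.
In (E ∨ ¬V) only ¬V is left, so V = False.
Try B = True:
  (¬B ∨ ¬D ∨ Q) forces Q = True.
  clause (¬B ∨ ¬D ∨ ¬Q ∨ V) is falsified — backtrack.
So B = False.
Set Q = False.
Set S = True.
All clauses satisfied.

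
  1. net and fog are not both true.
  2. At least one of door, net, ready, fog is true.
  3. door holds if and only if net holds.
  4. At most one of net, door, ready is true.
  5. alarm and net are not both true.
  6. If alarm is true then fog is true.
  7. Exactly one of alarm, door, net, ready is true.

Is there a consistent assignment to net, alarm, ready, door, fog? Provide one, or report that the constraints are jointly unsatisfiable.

net: False; alarm: False; ready: True; door: False; fog: False

  (1) net=F, fog=F — not both ✓
  (2) {door, net, ready, fog}: 1 true — at least one ✓
  (3) door=F, net=F — same ✓
  (4) {net, door, ready}: 1 true — at most one ✓
  (5) alarm=F, net=F — not both ✓
  (6) alarm=F ⇒ fog: vacuous ✓
  (7) {alarm, door, net, ready}: 1 true — exactly one ✓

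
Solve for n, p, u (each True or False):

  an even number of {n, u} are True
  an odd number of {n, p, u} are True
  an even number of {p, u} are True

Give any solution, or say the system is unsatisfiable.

n=T; p=T; u=T

{n, u}: 2 true → even ✓
{n, p, u}: 3 true → odd ✓
{p, u}: 2 true → even ✓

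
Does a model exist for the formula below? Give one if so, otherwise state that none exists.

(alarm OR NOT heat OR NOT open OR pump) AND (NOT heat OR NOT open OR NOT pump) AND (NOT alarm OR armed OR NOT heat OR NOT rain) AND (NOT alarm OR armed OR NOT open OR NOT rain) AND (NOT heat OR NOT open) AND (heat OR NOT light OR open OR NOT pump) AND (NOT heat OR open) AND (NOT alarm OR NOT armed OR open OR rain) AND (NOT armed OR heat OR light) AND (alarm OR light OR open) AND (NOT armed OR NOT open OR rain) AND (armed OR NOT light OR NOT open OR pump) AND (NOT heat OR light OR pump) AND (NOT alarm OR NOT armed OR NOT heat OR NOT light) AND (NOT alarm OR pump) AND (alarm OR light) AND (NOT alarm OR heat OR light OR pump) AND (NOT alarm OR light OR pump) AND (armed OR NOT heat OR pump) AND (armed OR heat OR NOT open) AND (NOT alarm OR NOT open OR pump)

Set light = True.
Set pump = False.
  then (NOT alarm OR pump) forces alarm = False.
Set heat = False.
Set open = False.
Set armed = True.
Set rain = True.
All clauses satisfied.

light = True, pump = False, heat = False, open = False, alarm = False, armed = True, rain = True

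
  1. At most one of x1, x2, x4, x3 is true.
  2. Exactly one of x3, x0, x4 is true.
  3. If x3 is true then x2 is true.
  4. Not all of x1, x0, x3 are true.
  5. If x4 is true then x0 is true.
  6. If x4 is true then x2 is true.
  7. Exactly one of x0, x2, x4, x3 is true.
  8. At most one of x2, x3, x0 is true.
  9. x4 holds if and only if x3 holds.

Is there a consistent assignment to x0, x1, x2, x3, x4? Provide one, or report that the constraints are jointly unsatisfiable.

x0: True; x1: True; x2: False; x3: False; x4: False

  (1) {x1, x2, x4, x3}: 1 true — at most one ✓
  (2) {x3, x0, x4}: 1 true — exactly one ✓
  (3) x3=F ⇒ x2: vacuous ✓
  (4) {x1, x0, x3}: 2/3 true — not all ✓
  (5) x4=F ⇒ x0: vacuous ✓
  (6) x4=F ⇒ x2: vacuous ✓
  (7) {x0, x2, x4, x3}: 1 true — exactly one ✓
  (8) {x2, x3, x0}: 1 true — at most one ✓
  (9) x4=F, x3=F — same ✓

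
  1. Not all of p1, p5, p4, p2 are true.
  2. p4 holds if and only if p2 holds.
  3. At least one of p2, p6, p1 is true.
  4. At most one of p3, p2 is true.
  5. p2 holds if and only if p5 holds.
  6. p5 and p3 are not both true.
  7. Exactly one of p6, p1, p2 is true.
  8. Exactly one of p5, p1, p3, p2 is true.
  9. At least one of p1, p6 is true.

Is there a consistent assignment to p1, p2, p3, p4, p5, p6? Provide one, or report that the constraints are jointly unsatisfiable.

p1: True, p2: False, p3: False, p4: False, p5: False, p6: False

  (1) {p1, p5, p4, p2}: 1/4 true — not all ✓
  (2) p4=F, p2=F — same ✓
  (3) {p2, p6, p1}: 1 true — at least one ✓
  (4) {p3, p2}: 0 true — at most one ✓
  (5) p2=F, p5=F — same ✓
  (6) p5=F, p3=F — not both ✓
  (7) {p6, p1, p2}: 1 true — exactly one ✓
  (8) {p5, p1, p3, p2}: 1 true — exactly one ✓
  (9) {p1, p6}: 1 true — at least one ✓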